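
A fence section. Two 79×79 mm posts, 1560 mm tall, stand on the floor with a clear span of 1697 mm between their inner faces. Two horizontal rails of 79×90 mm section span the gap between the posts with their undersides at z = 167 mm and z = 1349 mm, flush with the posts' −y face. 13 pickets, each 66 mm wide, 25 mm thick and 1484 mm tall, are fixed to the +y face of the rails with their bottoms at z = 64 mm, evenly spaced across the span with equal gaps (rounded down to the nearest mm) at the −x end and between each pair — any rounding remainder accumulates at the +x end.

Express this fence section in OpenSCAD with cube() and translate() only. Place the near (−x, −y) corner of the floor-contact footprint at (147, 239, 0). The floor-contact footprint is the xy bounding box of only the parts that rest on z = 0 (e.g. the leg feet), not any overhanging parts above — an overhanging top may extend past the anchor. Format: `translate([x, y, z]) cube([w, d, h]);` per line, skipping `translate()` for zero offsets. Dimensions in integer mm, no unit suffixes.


translate([147, 239, 0]) cube([79, 79, 1560]);
translate([1923, 239, 0]) cube([79, 79, 1560]);
translate([226, 239, 167]) cube([1697, 79, 90]);
translate([226, 239, 1349]) cube([1697, 79, 90]);
translate([285, 318, 64]) cube([66, 25, 1484]);
translate([410, 318, 64]) cube([66, 25, 1484]);
translate([535, 318, 64]) cube([66, 25, 1484]);
translate([660, 318, 64]) cube([66, 25, 1484]);
translate([785, 318, 64]) cube([66, 25, 1484]);
translate([910, 318, 64]) cube([66, 25, 1484]);
translate([1035, 318, 64]) cube([66, 25, 1484]);
translate([1160, 318, 64]) cube([66, 25, 1484]);
translate([1285, 318, 64]) cube([66, 25, 1484]);
translate([1410, 318, 64]) cube([66, 25, 1484]);
translate([1535, 318, 64]) cube([66, 25, 1484]);
translate([1660, 318, 64]) cube([66, 25, 1484]);
translate([1785, 318, 64]) cube([66, 25, 1484]);


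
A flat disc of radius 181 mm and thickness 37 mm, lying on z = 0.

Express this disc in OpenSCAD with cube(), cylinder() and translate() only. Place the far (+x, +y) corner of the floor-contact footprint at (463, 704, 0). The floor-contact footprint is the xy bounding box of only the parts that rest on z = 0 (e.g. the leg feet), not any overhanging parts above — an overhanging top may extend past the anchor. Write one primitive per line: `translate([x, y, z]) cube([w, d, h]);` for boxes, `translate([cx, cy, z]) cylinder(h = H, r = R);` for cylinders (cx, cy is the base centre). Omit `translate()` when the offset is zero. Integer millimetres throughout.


translate([282, 523, 0]) cylinder(h = 37, r = 181);


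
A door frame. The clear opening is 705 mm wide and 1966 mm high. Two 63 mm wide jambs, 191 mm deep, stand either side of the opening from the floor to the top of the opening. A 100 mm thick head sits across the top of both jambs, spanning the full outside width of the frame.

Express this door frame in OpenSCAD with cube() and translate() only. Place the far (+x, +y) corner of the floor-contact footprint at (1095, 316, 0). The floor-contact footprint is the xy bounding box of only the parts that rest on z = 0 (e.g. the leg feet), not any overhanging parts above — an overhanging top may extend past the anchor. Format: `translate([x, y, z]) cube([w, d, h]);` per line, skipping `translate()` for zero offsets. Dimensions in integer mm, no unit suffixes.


translate([264, 125, 0]) cube([63, 191, 1966]);
translate([1032, 125, 0]) cube([63, 191, 1966]);
translate([264, 125, 1966]) cube([831, 191, 100]);


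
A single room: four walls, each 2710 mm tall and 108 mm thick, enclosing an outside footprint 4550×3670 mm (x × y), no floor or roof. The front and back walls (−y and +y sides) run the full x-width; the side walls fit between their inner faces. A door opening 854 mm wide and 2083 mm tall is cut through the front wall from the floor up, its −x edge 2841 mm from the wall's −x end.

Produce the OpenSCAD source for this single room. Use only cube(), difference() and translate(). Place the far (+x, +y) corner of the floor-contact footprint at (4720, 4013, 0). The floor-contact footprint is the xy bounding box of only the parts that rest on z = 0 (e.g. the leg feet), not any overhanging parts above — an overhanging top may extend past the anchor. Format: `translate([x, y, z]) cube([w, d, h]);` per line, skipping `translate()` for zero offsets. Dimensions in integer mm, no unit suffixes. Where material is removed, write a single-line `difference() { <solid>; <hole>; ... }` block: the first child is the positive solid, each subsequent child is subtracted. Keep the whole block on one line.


difference() { translate([170, 343, 0]) cube([4550, 108, 2710]); translate([3011, 343, 0]) cube([854, 108, 2083]); }
translate([170, 3905, 0]) cube([4550, 108, 2710]);
translate([170, 451, 0]) cube([108, 3454, 2710]);
translate([4612, 451, 0]) cube([108, 3454, 2710]);


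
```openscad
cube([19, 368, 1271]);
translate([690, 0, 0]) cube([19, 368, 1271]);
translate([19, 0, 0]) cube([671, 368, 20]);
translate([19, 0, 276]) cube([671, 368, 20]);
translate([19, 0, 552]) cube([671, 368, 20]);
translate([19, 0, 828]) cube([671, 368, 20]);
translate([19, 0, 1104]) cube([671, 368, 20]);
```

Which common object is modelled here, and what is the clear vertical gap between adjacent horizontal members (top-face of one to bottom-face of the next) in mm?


A bookshelf. The clear shelf gap is 256 mm.

Two tall side panels with 5 horizontal boards between them — a bookshelf. The first two shelf undersides are at z = 0 and z = 276; with shelf thickness 20, the clear gap is 276 − 0 − 20 = 256 mm.


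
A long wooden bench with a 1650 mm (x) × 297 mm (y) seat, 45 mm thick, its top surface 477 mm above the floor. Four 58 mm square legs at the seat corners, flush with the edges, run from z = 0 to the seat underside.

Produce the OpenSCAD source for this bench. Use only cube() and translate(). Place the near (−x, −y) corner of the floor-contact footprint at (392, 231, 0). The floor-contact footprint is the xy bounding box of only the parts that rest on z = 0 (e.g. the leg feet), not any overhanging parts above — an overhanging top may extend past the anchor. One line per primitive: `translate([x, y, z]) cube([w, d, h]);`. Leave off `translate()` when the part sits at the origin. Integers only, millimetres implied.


translate([392, 231, 432]) cube([1650, 297, 45]);
translate([392, 231, 0]) cube([58, 58, 432]);
translate([392, 470, 0]) cube([58, 58, 432]);
translate([1984, 231, 0]) cube([58, 58, 432]);
translate([1984, 470, 0]) cube([58, 58, 432]);


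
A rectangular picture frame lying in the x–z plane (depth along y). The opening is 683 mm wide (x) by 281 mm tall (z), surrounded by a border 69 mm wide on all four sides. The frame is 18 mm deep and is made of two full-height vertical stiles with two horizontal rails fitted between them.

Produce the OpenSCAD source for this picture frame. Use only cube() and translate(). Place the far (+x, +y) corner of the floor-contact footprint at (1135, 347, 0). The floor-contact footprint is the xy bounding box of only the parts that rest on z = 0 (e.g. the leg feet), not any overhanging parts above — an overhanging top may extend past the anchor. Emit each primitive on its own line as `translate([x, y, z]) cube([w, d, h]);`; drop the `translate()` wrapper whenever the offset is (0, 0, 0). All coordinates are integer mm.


translate([314, 329, 0]) cube([69, 18, 419]);
translate([1066, 329, 0]) cube([69, 18, 419]);
translate([383, 329, 0]) cube([683, 18, 69]);
translate([383, 329, 350]) cube([683, 18, 69]);


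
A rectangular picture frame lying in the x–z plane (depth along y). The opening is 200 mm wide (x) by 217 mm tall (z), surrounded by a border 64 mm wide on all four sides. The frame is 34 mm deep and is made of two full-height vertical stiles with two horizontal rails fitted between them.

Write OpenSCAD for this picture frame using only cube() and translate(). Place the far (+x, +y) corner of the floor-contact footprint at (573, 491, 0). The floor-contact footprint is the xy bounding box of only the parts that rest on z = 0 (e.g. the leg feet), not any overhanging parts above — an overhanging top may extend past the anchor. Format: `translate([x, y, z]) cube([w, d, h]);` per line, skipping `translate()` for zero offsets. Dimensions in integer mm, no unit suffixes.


translate([245, 457, 0]) cube([64, 34, 345]);
translate([509, 457, 0]) cube([64, 34, 345]);
translate([309, 457, 0]) cube([200, 34, 64]);
translate([309, 457, 281]) cube([200, 34, 64]);


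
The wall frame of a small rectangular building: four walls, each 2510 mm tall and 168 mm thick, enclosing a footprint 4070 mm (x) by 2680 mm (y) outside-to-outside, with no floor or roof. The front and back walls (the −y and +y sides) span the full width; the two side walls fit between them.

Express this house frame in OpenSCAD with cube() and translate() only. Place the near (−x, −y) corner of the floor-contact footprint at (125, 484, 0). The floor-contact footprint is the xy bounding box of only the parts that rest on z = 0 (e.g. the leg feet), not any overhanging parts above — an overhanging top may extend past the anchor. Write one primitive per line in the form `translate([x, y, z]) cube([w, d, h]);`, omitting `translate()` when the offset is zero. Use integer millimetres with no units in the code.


translate([125, 484, 0]) cube([4070, 168, 2510]);
translate([125, 2996, 0]) cube([4070, 168, 2510]);
translate([125, 652, 0]) cube([168, 2344, 2510]);
translate([4027, 652, 0]) cube([168, 2344, 2510]);


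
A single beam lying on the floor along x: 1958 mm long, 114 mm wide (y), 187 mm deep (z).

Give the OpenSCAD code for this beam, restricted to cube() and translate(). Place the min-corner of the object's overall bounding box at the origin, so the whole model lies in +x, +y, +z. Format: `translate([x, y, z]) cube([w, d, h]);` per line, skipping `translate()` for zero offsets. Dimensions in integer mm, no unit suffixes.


cube([1958, 114, 187]);


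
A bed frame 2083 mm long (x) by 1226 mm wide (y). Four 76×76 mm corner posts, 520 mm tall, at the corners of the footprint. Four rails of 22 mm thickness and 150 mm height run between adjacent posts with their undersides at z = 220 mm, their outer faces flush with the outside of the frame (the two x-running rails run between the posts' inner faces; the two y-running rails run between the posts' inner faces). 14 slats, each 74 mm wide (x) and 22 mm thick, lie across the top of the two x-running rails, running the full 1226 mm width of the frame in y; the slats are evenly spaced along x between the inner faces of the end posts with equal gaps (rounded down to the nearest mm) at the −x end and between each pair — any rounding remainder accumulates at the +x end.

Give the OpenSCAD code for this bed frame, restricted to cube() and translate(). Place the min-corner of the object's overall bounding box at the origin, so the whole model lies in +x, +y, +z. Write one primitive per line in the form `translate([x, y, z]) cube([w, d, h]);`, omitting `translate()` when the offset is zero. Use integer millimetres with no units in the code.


cube([76, 76, 520]);
translate([0, 1150, 0]) cube([76, 76, 520]);
translate([2007, 0, 0]) cube([76, 76, 520]);
translate([2007, 1150, 0]) cube([76, 76, 520]);
translate([76, 0, 220]) cube([1931, 22, 150]);
translate([76, 1204, 220]) cube([1931, 22, 150]);
translate([0, 76, 220]) cube([22, 1074, 150]);
translate([2061, 76, 220]) cube([22, 1074, 150]);
translate([135, 0, 370]) cube([74, 1226, 22]);
translate([268, 0, 370]) cube([74, 1226, 22]);
translate([401, 0, 370]) cube([74, 1226, 22]);
translate([534, 0, 370]) cube([74, 1226, 22]);
translate([667, 0, 370]) cube([74, 1226, 22]);
translate([800, 0, 370]) cube([74, 1226, 22]);
translate([933, 0, 370]) cube([74, 1226, 22]);
translate([1066, 0, 370]) cube([74, 1226, 22]);
translate([1199, 0, 370]) cube([74, 1226, 22]);
translate([1332, 0, 370]) cube([74, 1226, 22]);
translate([1465, 0, 370]) cube([74, 1226, 22]);
translate([1598, 0, 370]) cube([74, 1226, 22]);
translate([1731, 0, 370]) cube([74, 1226, 22]);
translate([1864, 0, 370]) cube([74, 1226, 22]);


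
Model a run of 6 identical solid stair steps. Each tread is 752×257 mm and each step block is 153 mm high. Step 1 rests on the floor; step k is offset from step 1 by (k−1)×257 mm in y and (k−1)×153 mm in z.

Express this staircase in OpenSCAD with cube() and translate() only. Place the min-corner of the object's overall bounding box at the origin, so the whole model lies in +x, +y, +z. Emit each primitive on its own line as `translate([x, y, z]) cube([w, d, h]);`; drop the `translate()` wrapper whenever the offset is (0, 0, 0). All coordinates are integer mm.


cube([752, 257, 153]);
translate([0, 257, 153]) cube([752, 257, 153]);
translate([0, 514, 306]) cube([752, 257, 153]);
translate([0, 771, 459]) cube([752, 257, 153]);
translate([0, 1028, 612]) cube([752, 257, 153]);
translate([0, 1285, 765]) cube([752, 257, 153]);


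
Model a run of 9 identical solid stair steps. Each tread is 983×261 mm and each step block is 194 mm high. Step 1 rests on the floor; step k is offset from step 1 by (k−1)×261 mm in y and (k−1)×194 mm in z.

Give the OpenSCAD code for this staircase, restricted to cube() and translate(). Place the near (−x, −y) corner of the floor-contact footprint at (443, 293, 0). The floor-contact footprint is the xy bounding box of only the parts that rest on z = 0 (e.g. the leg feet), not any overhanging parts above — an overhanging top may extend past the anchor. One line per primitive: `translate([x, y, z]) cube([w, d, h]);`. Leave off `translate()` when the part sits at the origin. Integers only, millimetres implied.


translate([443, 293, 0]) cube([983, 261, 194]);
translate([443, 554, 194]) cube([983, 261, 194]);
translate([443, 815, 388]) cube([983, 261, 194]);
translate([443, 1076, 582]) cube([983, 261, 194]);
translate([443, 1337, 776]) cube([983, 261, 194]);
translate([443, 1598, 970]) cube([983, 261, 194]);
translate([443, 1859, 1164]) cube([983, 261, 194]);
translate([443, 2120, 1358]) cube([983, 261, 194]);
translate([443, 2381, 1552]) cube([983, 261, 194]);


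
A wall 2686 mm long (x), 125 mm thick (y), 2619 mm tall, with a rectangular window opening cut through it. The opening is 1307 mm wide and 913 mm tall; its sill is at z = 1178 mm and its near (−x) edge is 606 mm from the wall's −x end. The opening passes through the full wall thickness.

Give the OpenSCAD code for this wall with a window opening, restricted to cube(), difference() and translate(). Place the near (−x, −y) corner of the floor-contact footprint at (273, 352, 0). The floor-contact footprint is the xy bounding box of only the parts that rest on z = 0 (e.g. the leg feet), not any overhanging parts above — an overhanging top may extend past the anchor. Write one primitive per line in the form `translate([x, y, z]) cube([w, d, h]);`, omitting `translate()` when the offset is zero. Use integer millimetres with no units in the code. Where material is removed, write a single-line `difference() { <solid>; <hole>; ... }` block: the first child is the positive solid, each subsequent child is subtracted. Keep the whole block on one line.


difference() { translate([273, 352, 0]) cube([2686, 125, 2619]); translate([879, 352, 1178]) cube([1307, 125, 913]); }


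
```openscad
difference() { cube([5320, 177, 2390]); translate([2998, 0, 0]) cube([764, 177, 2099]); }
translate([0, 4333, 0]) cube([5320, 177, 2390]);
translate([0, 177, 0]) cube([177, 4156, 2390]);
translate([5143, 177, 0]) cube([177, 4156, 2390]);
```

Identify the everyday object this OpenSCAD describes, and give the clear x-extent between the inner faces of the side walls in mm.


A single room. The interior width is 4966 mm.

Four walls enclosing a rectangle with a door in the front wall — a room. Outside width 5320 minus two 177 mm walls gives 4966 mm.


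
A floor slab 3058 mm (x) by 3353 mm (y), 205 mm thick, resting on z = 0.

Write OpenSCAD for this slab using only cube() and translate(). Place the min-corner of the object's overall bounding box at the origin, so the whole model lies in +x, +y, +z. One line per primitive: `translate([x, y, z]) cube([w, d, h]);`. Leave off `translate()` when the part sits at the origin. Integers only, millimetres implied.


cube([3058, 3353, 205]);


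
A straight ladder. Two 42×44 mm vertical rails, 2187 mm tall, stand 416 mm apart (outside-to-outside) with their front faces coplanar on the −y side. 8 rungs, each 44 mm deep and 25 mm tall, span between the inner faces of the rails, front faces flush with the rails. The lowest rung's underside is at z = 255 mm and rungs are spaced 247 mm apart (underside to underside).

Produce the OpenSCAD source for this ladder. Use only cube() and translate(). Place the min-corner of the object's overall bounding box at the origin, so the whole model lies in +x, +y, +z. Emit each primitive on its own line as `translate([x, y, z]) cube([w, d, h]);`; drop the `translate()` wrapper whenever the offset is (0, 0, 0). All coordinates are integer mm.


cube([42, 44, 2187]);
translate([374, 0, 0]) cube([42, 44, 2187]);
translate([42, 0, 255]) cube([332, 44, 25]);
translate([42, 0, 502]) cube([332, 44, 25]);
translate([42, 0, 749]) cube([332, 44, 25]);
translate([42, 0, 996]) cube([332, 44, 25]);
translate([42, 0, 1243]) cube([332, 44, 25]);
translate([42, 0, 1490]) cube([332, 44, 25]);
translate([42, 0, 1737]) cube([332, 44, 25]);
translate([42, 0, 1984]) cube([332, 44, 25]);


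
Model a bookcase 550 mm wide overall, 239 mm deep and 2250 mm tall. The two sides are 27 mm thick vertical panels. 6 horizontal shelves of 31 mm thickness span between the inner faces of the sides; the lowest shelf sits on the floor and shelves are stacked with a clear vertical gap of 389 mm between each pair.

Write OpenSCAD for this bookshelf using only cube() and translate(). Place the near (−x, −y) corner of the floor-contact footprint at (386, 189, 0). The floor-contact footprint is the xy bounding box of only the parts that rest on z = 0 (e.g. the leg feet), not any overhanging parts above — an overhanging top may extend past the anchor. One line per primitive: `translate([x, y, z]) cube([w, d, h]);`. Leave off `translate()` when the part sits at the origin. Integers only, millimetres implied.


translate([386, 189, 0]) cube([27, 239, 2250]);
translate([909, 189, 0]) cube([27, 239, 2250]);
translate([413, 189, 0]) cube([496, 239, 31]);
translate([413, 189, 420]) cube([496, 239, 31]);
translate([413, 189, 840]) cube([496, 239, 31]);
translate([413, 189, 1260]) cube([496, 239, 31]);
translate([413, 189, 1680]) cube([496, 239, 31]);
translate([413, 189, 2100]) cube([496, 239, 31]);


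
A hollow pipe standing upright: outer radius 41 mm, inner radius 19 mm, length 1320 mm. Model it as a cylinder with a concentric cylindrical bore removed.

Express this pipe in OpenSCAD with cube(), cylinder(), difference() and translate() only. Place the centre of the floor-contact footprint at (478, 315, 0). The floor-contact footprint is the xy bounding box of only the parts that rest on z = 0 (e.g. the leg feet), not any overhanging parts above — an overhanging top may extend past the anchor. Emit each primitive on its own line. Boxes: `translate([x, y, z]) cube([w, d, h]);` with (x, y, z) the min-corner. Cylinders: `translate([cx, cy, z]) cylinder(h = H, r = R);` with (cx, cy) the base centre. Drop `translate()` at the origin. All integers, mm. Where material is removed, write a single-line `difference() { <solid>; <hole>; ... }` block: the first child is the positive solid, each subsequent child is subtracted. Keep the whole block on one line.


difference() { translate([478, 315, 0]) cylinder(h = 1320, r = 41); translate([478, 315, 0]) cylinder(h = 1320, r = 19); }


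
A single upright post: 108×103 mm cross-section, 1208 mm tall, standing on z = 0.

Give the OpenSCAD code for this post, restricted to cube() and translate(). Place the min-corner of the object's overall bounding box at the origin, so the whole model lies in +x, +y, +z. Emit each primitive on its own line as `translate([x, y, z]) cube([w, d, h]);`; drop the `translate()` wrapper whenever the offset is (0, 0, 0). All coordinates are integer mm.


cube([108, 103, 1208]);


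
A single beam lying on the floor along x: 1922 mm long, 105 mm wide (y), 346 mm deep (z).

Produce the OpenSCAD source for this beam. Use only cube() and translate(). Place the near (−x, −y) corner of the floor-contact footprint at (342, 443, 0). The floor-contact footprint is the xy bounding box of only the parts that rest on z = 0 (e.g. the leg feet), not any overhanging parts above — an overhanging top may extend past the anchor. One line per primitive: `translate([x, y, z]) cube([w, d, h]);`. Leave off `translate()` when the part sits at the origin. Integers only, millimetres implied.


translate([342, 443, 0]) cube([1922, 105, 346]);


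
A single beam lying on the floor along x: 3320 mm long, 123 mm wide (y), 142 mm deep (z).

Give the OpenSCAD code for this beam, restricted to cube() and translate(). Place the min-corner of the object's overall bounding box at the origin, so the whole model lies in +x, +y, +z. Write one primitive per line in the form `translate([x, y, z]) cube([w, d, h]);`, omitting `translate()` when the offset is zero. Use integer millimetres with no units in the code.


cube([3320, 123, 142]);


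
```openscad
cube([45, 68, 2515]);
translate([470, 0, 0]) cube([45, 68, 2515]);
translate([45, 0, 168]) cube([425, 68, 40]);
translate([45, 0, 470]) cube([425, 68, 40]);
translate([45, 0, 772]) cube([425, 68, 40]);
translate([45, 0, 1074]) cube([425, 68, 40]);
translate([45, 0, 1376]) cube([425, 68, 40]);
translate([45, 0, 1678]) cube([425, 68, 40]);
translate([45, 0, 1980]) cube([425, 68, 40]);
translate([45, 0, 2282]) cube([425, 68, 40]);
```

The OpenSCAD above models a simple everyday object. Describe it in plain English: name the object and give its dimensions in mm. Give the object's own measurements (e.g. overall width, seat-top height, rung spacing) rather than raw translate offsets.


A straight ladder. Two 45×68 mm vertical rails, 2515 mm tall, stand 515 mm apart (outside-to-outside) with their front faces coplanar on the −y side. 8 rungs, each 68 mm deep and 40 mm tall, span between the inner faces of the rails, front faces flush with the rails. The lowest rung's underside is at z = 168 mm and rungs are spaced 302 mm apart (underside to underside).


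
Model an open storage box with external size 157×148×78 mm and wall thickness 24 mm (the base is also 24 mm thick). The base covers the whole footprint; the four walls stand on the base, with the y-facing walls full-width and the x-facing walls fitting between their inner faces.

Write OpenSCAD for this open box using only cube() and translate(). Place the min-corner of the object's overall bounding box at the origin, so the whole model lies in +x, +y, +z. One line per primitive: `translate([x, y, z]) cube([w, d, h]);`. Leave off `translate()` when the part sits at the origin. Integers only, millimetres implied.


cube([157, 148, 24]);
translate([0, 0, 24]) cube([157, 24, 54]);
translate([0, 124, 24]) cube([157, 24, 54]);
translate([0, 24, 24]) cube([24, 100, 54]);
translate([133, 24, 24]) cube([24, 100, 54]);


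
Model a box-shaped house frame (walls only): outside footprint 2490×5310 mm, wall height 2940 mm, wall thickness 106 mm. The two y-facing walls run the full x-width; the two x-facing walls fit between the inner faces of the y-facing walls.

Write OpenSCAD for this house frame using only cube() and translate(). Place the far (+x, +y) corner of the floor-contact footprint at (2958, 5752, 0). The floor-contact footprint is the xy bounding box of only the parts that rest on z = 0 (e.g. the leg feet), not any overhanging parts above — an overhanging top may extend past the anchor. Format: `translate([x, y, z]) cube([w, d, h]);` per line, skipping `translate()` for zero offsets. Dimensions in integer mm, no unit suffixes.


translate([468, 442, 0]) cube([2490, 106, 2940]);
translate([468, 5646, 0]) cube([2490, 106, 2940]);
translate([468, 548, 0]) cube([106, 5098, 2940]);
translate([2852, 548, 0]) cube([106, 5098, 2940]);


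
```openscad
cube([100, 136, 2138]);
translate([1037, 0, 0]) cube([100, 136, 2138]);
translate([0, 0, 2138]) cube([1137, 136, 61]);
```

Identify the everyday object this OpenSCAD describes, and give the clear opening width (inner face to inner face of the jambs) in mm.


A door frame. The clear opening width is 937 mm.

Two 2138 mm tall posts with a header on top — a door frame. The left jamb is 100 mm wide at x = 0; the right jamb starts at x = 1037. The clear opening is 1037 − 100 = 937 mm.


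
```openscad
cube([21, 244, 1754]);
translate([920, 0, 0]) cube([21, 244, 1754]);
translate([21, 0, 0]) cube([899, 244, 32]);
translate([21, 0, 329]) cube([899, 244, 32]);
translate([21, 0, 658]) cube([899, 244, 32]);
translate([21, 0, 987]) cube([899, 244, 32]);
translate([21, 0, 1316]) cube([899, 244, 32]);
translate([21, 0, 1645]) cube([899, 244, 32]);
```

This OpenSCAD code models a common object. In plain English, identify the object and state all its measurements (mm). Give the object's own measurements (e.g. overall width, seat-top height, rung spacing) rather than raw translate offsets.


An open bookshelf. Two side panels, each 21 mm thick, 244 mm deep and 1754 mm tall, stand 941 mm apart (outside-to-outside). Between them sit 6 shelves, each 32 mm thick and 244 mm deep, spanning the full gap between the sides. The bottom shelf rests on the floor (its underside at z = 0) and the clear gap between one shelf's top and the next shelf's underside is 297 mm.


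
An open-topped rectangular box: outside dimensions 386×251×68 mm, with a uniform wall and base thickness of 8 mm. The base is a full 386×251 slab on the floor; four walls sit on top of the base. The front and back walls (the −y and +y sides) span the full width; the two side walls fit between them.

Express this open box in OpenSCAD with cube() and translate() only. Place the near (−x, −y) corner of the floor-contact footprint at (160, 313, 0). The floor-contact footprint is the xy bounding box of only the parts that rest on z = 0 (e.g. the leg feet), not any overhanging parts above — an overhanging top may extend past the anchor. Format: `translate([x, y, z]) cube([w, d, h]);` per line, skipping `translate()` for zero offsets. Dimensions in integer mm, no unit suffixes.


translate([160, 313, 0]) cube([386, 251, 8]);
translate([160, 313, 8]) cube([386, 8, 60]);
translate([160, 556, 8]) cube([386, 8, 60]);
translate([160, 321, 8]) cube([8, 235, 60]);
translate([538, 321, 8]) cube([8, 235, 60]);


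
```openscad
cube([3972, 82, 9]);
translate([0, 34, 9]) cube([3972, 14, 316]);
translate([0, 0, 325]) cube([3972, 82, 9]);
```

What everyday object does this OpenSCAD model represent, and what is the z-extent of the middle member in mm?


An I-beam. The web height is 316 mm.

Two wide flanges with a thin centred web — an I-beam. Overall 334 mm minus two 9 mm flanges gives a web of 334 − 2·9 = 316 mm.


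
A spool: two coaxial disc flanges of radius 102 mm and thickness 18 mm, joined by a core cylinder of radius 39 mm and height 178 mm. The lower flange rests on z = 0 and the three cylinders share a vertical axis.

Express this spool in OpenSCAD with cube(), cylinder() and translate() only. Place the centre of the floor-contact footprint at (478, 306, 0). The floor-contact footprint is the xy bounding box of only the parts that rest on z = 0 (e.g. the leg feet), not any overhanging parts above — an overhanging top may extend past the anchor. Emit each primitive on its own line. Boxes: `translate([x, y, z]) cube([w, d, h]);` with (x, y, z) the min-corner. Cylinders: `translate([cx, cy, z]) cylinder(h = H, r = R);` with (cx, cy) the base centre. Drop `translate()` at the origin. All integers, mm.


translate([478, 306, 0]) cylinder(h = 18, r = 102);
translate([478, 306, 18]) cylinder(h = 178, r = 39);
translate([478, 306, 196]) cylinder(h = 18, r = 102);


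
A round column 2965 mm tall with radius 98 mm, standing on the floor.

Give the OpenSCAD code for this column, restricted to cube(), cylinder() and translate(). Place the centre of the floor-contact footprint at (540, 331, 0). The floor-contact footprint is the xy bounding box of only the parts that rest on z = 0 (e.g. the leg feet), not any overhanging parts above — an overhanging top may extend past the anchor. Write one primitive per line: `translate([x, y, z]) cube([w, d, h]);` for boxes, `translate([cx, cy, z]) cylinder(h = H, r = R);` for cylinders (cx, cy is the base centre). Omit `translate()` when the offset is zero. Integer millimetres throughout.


translate([540, 331, 0]) cylinder(h = 2965, r = 98);


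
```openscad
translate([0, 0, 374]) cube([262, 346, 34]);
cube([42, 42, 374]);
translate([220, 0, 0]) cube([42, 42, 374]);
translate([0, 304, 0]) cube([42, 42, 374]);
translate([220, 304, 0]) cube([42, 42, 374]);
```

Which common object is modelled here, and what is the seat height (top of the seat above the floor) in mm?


A stool. The seat height is 408 mm.

A 262×346×34 slab at z = 374 on four corner posts — a stool. The seat top is 374 + 34 = 408 mm.


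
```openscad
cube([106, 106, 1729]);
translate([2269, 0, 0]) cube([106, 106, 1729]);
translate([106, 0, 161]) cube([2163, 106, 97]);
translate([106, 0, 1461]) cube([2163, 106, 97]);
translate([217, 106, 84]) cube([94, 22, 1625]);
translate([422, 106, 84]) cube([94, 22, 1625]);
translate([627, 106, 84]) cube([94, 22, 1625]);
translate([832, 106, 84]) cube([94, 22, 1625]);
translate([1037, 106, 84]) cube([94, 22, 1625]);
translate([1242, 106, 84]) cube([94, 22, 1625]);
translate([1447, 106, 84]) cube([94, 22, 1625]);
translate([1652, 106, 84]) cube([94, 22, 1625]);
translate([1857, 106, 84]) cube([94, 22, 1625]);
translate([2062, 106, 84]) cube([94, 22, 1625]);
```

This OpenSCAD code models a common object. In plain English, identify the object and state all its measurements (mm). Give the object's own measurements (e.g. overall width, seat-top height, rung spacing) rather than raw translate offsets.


A fence section. Two 106×106 mm posts, 1729 mm tall, stand on the floor with a clear span of 2163 mm between their inner faces. Two horizontal rails of 106×97 mm section span the gap between the posts with their undersides at z = 161 mm and z = 1461 mm, flush with the posts' −y face. 10 pickets, each 94 mm wide, 22 mm thick and 1625 mm tall, are fixed to the +y face of the rails with their bottoms at z = 84 mm, spaced across the span with a 111 mm gap after the −x post and between neighbouring pickets, with 113 mm left before the +x post.


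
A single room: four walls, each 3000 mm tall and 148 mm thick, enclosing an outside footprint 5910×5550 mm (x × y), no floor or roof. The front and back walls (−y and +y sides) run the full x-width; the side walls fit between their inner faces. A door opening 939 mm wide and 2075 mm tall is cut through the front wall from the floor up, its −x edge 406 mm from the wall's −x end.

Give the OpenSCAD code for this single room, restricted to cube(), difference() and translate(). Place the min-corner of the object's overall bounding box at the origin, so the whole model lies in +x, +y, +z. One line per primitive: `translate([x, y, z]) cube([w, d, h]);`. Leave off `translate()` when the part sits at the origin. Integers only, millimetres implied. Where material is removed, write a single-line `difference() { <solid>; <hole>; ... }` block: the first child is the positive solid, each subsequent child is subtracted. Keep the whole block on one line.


difference() { cube([5910, 148, 3000]); translate([406, 0, 0]) cube([939, 148, 2075]); }
translate([0, 5402, 0]) cube([5910, 148, 3000]);
translate([0, 148, 0]) cube([148, 5254, 3000]);
translate([5762, 148, 0]) cube([148, 5254, 3000]);


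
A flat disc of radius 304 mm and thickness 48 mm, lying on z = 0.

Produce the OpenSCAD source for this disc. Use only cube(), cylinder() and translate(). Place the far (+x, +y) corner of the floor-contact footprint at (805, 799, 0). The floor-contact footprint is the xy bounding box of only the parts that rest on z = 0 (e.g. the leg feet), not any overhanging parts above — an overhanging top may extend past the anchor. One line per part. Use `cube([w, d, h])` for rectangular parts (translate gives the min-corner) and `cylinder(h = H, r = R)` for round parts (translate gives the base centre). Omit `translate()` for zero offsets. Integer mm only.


translate([501, 495, 0]) cylinder(h = 48, r = 304);


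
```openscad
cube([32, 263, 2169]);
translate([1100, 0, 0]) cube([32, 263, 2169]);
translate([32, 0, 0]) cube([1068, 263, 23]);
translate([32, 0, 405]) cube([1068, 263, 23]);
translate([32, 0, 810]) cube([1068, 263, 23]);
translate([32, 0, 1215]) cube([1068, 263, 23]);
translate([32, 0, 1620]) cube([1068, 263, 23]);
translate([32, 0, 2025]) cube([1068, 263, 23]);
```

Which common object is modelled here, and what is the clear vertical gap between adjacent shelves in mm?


A bookshelf. The clear shelf gap is 382 mm.

Two tall side panels with 6 horizontal boards between them — a bookshelf. The first two shelf undersides are at z = 0 and z = 405; with shelf thickness 23, the clear gap is 405 − 0 − 23 = 382 mm.


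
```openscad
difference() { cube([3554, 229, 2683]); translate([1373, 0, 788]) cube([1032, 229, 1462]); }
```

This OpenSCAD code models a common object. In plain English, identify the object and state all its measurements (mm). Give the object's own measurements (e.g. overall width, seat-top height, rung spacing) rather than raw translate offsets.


A wall 3554 mm long (x), 229 mm thick (y), 2683 mm tall, with a rectangular window opening cut through it. The opening is 1032 mm wide and 1462 mm tall; its sill is at z = 788 mm and its near (−x) edge is 1373 mm from the wall's −x end. The opening passes through the full wall thickness.


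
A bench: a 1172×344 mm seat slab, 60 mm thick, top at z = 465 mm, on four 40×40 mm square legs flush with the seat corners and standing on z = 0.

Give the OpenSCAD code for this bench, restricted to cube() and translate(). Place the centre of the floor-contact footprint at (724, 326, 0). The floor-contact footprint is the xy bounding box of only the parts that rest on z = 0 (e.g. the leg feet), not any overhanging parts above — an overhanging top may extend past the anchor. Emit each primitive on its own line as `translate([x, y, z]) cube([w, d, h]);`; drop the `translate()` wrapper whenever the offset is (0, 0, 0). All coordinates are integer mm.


// leg_h = 465 − 60 = 405
translate([138, 154, 405]) cube([1172, 344, 60]);
translate([138, 154, 0]) cube([40, 40, 405]);
translate([138, 458, 0]) cube([40, 40, 405]);
translate([1270, 154, 0]) cube([40, 40, 405]);
translate([1270, 458, 0]) cube([40, 40, 405]);


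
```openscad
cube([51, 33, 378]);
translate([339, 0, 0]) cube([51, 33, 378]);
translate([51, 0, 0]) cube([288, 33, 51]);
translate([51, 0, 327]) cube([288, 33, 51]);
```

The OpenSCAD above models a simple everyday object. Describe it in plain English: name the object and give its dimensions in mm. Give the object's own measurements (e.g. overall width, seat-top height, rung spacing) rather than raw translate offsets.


A rectangular picture frame lying in the x–z plane (depth along y). The opening is 288 mm wide (x) by 276 mm tall (z), surrounded by a border 51 mm wide on all four sides. The frame is 33 mm deep and is made of two full-height vertical stiles with two horizontal rails fitted between them.


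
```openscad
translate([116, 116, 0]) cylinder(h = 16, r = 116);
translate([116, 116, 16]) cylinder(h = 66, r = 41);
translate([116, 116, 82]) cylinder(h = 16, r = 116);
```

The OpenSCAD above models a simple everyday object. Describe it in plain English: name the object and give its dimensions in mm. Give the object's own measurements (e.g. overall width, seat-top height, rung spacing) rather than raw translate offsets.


A spool: two coaxial disc flanges of radius 116 mm and thickness 16 mm, joined by a core cylinder of radius 41 mm and height 66 mm. The lower flange rests on z = 0 and the three cylinders share a vertical axis.


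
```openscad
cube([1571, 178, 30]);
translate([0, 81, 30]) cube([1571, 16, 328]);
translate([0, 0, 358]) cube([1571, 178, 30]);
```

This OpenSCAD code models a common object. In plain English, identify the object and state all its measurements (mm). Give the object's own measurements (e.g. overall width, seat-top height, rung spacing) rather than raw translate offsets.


An I-beam lying along x, 1571 mm long. Overall section height 388 mm. Two flanges 178 mm wide (y) and 30 mm thick, one on the floor and one at the top; a web 16 mm thick runs between them, centred on the flange width.


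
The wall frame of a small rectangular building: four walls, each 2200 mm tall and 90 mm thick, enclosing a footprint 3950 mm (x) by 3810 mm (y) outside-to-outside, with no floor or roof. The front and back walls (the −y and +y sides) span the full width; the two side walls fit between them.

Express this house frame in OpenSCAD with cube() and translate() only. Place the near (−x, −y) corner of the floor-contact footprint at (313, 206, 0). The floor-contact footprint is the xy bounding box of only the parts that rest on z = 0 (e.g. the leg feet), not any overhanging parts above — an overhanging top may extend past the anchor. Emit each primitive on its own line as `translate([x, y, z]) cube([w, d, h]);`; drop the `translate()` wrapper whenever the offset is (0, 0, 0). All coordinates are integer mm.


translate([313, 206, 0]) cube([3950, 90, 2200]);
translate([313, 3926, 0]) cube([3950, 90, 2200]);
translate([313, 296, 0]) cube([90, 3630, 2200]);
translate([4173, 296, 0]) cube([90, 3630, 2200]);


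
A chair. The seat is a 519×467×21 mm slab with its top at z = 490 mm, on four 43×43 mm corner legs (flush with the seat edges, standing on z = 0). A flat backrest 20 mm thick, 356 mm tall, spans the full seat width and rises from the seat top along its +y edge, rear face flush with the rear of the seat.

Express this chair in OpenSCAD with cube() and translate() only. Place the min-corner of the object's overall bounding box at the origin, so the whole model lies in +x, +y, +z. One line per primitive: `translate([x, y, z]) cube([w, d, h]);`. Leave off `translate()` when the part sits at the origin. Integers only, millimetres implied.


// leg_h = 490 - 21 = 469
translate([0, 0, 469]) cube([519, 467, 21]);
cube([43, 43, 469]);
translate([476, 0, 0]) cube([43, 43, 469]);
translate([0, 424, 0]) cube([43, 43, 469]);
translate([476, 424, 0]) cube([43, 43, 469]);
translate([0, 447, 490]) cube([519, 20, 356]);


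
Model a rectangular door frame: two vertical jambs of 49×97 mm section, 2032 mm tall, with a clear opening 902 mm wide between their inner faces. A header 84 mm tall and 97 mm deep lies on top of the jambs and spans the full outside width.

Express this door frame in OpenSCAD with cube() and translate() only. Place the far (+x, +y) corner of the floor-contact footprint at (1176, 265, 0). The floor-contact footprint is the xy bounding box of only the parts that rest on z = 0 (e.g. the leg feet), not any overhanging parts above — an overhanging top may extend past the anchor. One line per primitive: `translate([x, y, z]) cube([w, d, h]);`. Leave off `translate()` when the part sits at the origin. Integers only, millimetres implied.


translate([176, 168, 0]) cube([49, 97, 2032]);
translate([1127, 168, 0]) cube([49, 97, 2032]);
translate([176, 168, 2032]) cube([1000, 97, 84]);


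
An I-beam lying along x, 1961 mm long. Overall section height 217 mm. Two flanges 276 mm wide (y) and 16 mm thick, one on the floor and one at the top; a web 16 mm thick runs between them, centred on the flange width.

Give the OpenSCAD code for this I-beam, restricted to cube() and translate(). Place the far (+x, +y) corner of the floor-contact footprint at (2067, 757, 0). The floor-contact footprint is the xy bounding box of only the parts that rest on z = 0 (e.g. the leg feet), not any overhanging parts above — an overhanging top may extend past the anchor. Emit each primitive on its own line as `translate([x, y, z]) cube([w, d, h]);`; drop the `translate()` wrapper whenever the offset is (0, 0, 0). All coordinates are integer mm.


translate([106, 481, 0]) cube([1961, 276, 16]);
translate([106, 611, 16]) cube([1961, 16, 185]);
translate([106, 481, 201]) cube([1961, 276, 16]);
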